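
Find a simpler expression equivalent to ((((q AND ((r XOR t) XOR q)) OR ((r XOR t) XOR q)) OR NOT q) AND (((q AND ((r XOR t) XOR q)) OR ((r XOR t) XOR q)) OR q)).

By distribution ((E OR v) AND (E OR NOT v) = E) then absorption (E OR (E AND v) = E):
= ((r XOR t) XOR q)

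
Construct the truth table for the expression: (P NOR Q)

P | Q | Output
--------------
0 | 0 | 1
0 | 1 | 0
1 | 0 | 0
1 | 1 | 0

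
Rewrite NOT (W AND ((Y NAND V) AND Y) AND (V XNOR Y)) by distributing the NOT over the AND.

NOT W OR NOT ((Y NAND V) AND Y) OR NOT (V XNOR Y)
De Morgan's: NOT(AND of terms) = OR of negations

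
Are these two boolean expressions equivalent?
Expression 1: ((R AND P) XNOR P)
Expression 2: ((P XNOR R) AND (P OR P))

No. Counterexample: with P=0, R=0, Expression 1 = 1 but Expression 2 = 0.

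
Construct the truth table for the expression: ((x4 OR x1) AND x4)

x4 | x1 | Output
----------------
0 | 0 | 0
0 | 1 | 0
1 | 0 | 1
1 | 1 | 1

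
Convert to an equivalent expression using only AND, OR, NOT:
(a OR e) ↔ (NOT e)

((a OR e) AND (NOT e)) OR (NOT (a OR e) AND e)
(Biconditional = both true or both false)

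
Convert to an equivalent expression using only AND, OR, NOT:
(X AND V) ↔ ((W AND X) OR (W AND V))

((X AND V) AND ((W AND X) OR (W AND V))) OR (NOT (X AND V) AND NOT ((W AND X) OR (W AND V)))
(Biconditional = both true or both false)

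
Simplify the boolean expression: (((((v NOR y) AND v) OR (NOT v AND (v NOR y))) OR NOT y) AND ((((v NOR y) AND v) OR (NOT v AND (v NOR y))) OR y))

By distribution ((E OR v) AND (E OR NOT v) = E) then distribution ((E AND v) OR (E AND NOT v) = E):
= (v NOR y)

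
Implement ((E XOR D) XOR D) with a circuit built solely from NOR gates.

((((((((E NOR D) NOR (E NOR D)) NOR ((E NOR D) NOR (E NOR D))) NOR ((((E NOR E) NOR (D NOR D)) NOR ((E NOR E) NOR (D NOR D))) NOR (((E NOR E) NOR (D NOR D)) NOR ((E NOR E) NOR (D NOR D))))) NOR D) NOR (((((E NOR D) NOR (E NOR D)) NOR ((E NOR D) NOR (E NOR D))) NOR ((((E NOR E) NOR (D NOR D)) NOR ((E NOR E) NOR (D NOR D))) NOR (((E NOR E) NOR (D NOR D)) NOR ((E NOR E) NOR (D NOR D))))) NOR D)) NOR ((((((E NOR D) NOR (E NOR D)) NOR ((E NOR D) NOR (E NOR D))) NOR ((((E NOR E) NOR (D NOR D)) NOR ((E NOR E) NOR (D NOR D))) NOR (((E NOR E) NOR (D NOR D)) NOR ((E NOR E) NOR (D NOR D))))) NOR D) NOR (((((E NOR D) NOR (E NOR D)) NOR ((E NOR D) NOR (E NOR D))) NOR ((((E NOR E) NOR (D NOR D)) NOR ((E NOR E) NOR (D NOR D))) NOR (((E NOR E) NOR (D NOR D)) NOR ((E NOR E) NOR (D NOR D))))) NOR D))) NOR ((((((((E NOR D) NOR (E NOR D)) NOR ((E NOR D) NOR (E NOR D))) NOR ((((E NOR E) NOR (D NOR D)) NOR ((E NOR E) NOR (D NOR D))) NOR (((E NOR E) NOR (D NOR D)) NOR ((E NOR E) NOR (D NOR D))))) NOR ((((E NOR D) NOR (E NOR D)) NOR ((E NOR D) NOR (E NOR D))) NOR ((((E NOR E) NOR (D NOR D)) NOR ((E NOR E) NOR (D NOR D))) NOR (((E NOR E) NOR (D NOR D)) NOR ((E NOR E) NOR (D NOR D)))))) NOR (D NOR D)) NOR ((((((E NOR D) NOR (E NOR D)) NOR ((E NOR D) NOR (E NOR D))) NOR ((((E NOR E) NOR (D NOR D)) NOR ((E NOR E) NOR (D NOR D))) NOR (((E NOR E) NOR (D NOR D)) NOR ((E NOR E) NOR (D NOR D))))) NOR ((((E NOR D) NOR (E NOR D)) NOR ((E NOR D) NOR (E NOR D))) NOR ((((E NOR E) NOR (D NOR D)) NOR ((E NOR E) NOR (D NOR D))) NOR (((E NOR E) NOR (D NOR D)) NOR ((E NOR E) NOR (D NOR D)))))) NOR (D NOR D))) NOR (((((((E NOR D) NOR (E NOR D)) NOR ((E NOR D) NOR (E NOR D))) NOR ((((E NOR E) NOR (D NOR D)) NOR ((E NOR E) NOR (D NOR D))) NOR (((E NOR E) NOR (D NOR D)) NOR ((E NOR E) NOR (D NOR D))))) NOR ((((E NOR D) NOR (E NOR D)) NOR ((E NOR D) NOR (E NOR D))) NOR ((((E NOR E) NOR (D NOR D)) NOR ((E NOR E) NOR (D NOR D))) NOR (((E NOR E) NOR (D NOR D)) NOR ((E NOR E) NOR (D NOR D)))))) NOR (D NOR D)) NOR ((((((E NOR D) NOR (E NOR D)) NOR ((E NOR D) NOR (E NOR D))) NOR ((((E NOR E) NOR (D NOR D)) NOR ((E NOR E) NOR (D NOR D))) NOR (((E NOR E) NOR (D NOR D)) NOR ((E NOR E) NOR (D NOR D))))) NOR ((((E NOR D) NOR (E NOR D)) NOR ((E NOR D) NOR (E NOR D))) NOR ((((E NOR E) NOR (D NOR D)) NOR ((E NOR E) NOR (D NOR D))) NOR (((E NOR E) NOR (D NOR D)) NOR ((E NOR E) NOR (D NOR D)))))) NOR (D NOR D)))))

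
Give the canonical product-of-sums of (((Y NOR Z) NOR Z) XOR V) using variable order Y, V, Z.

ΠM(0, 1, 5, 6) = (Y OR V OR Z) AND (Y OR V OR NOT Z) AND (NOT Y OR V OR NOT Z) AND (NOT Y OR NOT V OR Z)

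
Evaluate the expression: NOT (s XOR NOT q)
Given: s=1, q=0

Substituting: NOT (1 XOR NOT 0)
= 1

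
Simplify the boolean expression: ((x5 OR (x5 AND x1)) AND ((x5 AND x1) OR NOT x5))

By distribution ((E OR v) AND (E OR NOT v) = E):
= (x5 AND x1)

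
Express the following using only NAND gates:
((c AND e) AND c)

((((c NAND e) NAND (c NAND e)) NAND c) NAND (((c NAND e) NAND (c NAND e)) NAND c))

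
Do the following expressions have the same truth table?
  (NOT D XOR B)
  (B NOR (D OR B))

No. Counterexample: with D=1, B=1, Expression 1 = 1 but Expression 2 = 0.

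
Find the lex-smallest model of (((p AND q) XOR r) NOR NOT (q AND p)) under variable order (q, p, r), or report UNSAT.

q=1, p=1, r=1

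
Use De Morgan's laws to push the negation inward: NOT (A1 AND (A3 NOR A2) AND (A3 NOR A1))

NOT A1 OR NOT (A3 NOR A2) OR NOT (A3 NOR A1)
De Morgan's: NOT(AND of terms) = OR of negations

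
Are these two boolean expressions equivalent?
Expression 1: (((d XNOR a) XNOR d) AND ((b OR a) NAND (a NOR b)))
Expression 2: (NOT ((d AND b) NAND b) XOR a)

No. Counterexample: with b=1, d=1, a=0, Expression 1 = 0 but Expression 2 = 1.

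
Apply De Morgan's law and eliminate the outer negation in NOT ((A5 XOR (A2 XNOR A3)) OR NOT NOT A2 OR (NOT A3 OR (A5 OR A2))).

NOT (A5 XOR (A2 XNOR A3)) AND NOT A2 AND NOT (NOT A3 OR (A5 OR A2))
De Morgan's: NOT(OR of terms) = AND of negations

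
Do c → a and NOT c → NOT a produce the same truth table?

No, Inverse is not equivalent to original (counterexample: a=0, c=1)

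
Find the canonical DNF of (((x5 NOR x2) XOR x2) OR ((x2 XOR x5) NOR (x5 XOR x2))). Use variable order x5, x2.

(NOT x5 AND NOT x2) OR (NOT x5 AND x2) OR (x5 AND x2)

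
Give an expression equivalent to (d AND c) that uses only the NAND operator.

((d NAND c) NAND (d NAND c))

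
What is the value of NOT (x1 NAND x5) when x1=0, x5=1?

Substituting: NOT (0 NAND 1)
= 0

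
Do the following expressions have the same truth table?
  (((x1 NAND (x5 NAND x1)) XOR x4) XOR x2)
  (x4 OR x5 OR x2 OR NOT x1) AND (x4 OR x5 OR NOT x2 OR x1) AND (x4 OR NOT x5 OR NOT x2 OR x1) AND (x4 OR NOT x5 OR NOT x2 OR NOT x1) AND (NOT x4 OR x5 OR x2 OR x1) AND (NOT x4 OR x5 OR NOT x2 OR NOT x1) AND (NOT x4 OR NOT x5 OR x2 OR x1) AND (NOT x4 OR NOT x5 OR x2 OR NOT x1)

Yes, they are equivalent — the two output columns agree on all 16 assignments:
x4 | x5 | x2 | x1 | Expression 1 | Expression 2
-----------------------------------------------
0 | 0 | 0 | 0 | 1 | 1
0 | 0 | 0 | 1 | 0 | 0
0 | 0 | 1 | 0 | 0 | 0
0 | 0 | 1 | 1 | 1 | 1
0 | 1 | 0 | 0 | 1 | 1
0 | 1 | 0 | 1 | 1 | 1
0 | 1 | 1 | 0 | 0 | 0
0 | 1 | 1 | 1 | 0 | 0
1 | 0 | 0 | 0 | 0 | 0
1 | 0 | 0 | 1 | 1 | 1
1 | 0 | 1 | 0 | 1 | 1
1 | 0 | 1 | 1 | 0 | 0
1 | 1 | 0 | 0 | 0 | 0
1 | 1 | 0 | 1 | 0 | 0
1 | 1 | 1 | 0 | 1 | 1
1 | 1 | 1 | 1 | 1 | 1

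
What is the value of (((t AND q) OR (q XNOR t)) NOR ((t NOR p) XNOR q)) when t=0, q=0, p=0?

Substituting: (((0 AND 0) OR (0 XNOR 0)) NOR ((0 NOR 0) XNOR 0))
= 0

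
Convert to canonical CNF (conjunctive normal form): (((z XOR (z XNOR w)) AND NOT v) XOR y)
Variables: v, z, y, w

(v OR z OR y OR NOT w) AND (v OR z OR NOT y OR w) AND (v OR NOT z OR y OR NOT w) AND (v OR NOT z OR NOT y OR w) AND (NOT v OR z OR y OR w) AND (NOT v OR z OR y OR NOT w) AND (NOT v OR NOT z OR y OR w) AND (NOT v OR NOT z OR y OR NOT w)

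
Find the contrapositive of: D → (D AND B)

Contrapositive: NOT (D AND B) → NOT D
Note: A statement and its contrapositive are logically equivalent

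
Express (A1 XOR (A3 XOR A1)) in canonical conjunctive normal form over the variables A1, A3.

(A1 OR A3) AND (NOT A1 OR A3)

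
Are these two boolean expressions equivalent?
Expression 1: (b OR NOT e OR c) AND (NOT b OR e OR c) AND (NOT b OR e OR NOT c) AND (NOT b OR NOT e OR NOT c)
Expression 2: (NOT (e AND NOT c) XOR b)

Yes, they are equivalent — the two output columns agree on all 8 assignments:
b | e | c | Expression 1 | Expression 2
---------------------------------------
0 | 0 | 0 | 1 | 1
0 | 0 | 1 | 1 | 1
0 | 1 | 0 | 0 | 0
0 | 1 | 1 | 1 | 1
1 | 0 | 0 | 0 | 0
1 | 0 | 1 | 0 | 0
1 | 1 | 0 | 1 | 1
1 | 1 | 1 | 0 | 0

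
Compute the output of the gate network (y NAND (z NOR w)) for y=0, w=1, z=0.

Substituting: (0 NAND (0 NOR 1))
= 1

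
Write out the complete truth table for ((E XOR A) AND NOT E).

A | E | Output
--------------
0 | 0 | 0
0 | 1 | 0
1 | 0 | 1
1 | 1 | 0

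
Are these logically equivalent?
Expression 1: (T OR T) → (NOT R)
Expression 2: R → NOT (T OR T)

Yes, Contrapositive is always equivalent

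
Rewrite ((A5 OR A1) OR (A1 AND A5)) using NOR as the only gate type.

((((A5 NOR A1) NOR (A5 NOR A1)) NOR ((A1 NOR A1) NOR (A5 NOR A5))) NOR (((A5 NOR A1) NOR (A5 NOR A1)) NOR ((A1 NOR A1) NOR (A5 NOR A5))))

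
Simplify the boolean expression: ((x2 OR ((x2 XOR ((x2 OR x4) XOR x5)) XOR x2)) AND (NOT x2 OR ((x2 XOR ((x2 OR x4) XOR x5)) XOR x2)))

By distribution ((E OR v) AND (E OR NOT v) = E) then XOR self-cancellation ((E XOR v) XOR v = E):
= ((x2 OR x4) XOR x5)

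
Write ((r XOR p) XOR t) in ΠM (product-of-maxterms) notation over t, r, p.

ΠM(0, 3, 5, 6) = (t OR r OR p) AND (t OR NOT r OR NOT p) AND (NOT t OR r OR NOT p) AND (NOT t OR NOT r OR p)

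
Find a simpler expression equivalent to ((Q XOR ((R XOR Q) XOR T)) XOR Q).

By XOR self-cancellation ((E XOR v) XOR v = E):
= ((R XOR Q) XOR T)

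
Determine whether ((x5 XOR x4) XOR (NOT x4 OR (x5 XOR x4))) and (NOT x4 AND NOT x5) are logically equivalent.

Yes, they are equivalent — the two output columns agree on all 4 assignments:
x4 | x5 | Expression 1 | Expression 2
-------------------------------------
0 | 0 | 1 | 1
0 | 1 | 0 | 0
1 | 0 | 0 | 0
1 | 1 | 0 | 0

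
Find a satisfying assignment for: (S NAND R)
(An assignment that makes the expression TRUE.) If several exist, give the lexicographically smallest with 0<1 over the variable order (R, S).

R=0, S=0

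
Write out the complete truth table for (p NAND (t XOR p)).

p | t | Output
--------------
0 | 0 | 1
0 | 1 | 1
1 | 0 | 0
1 | 1 | 1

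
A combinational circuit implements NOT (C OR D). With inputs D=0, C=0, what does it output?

Substituting: NOT (0 OR 0)
= 1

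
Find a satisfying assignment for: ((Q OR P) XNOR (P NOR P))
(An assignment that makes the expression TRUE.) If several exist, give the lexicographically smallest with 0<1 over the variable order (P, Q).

P=0, Q=1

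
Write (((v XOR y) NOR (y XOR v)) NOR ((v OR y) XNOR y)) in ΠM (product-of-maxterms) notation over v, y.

ΠM(0, 1, 3) = (v OR y) AND (v OR NOT y) AND (NOT v OR NOT y)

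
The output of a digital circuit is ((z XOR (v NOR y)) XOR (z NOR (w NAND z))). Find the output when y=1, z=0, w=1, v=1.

Substituting: ((0 XOR (1 NOR 1)) XOR (0 NOR (1 NAND 0)))
= 0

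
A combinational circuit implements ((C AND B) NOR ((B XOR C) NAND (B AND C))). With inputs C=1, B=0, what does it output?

Substituting: ((1 AND 0) NOR ((0 XOR 1) NAND (0 AND 1)))
= 0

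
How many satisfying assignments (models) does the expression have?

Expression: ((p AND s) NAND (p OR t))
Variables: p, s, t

Satisfying assignments: (0,0,0), (0,0,1), (0,1,0), (0,1,1), (1,0,0), (1,0,1)
Count: 6 out of 8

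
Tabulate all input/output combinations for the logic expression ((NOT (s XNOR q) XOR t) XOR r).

t | s | r | q | Output
----------------------
0 | 0 | 0 | 0 | 0
0 | 0 | 0 | 1 | 1
0 | 0 | 1 | 0 | 1
0 | 0 | 1 | 1 | 0
0 | 1 | 0 | 0 | 1
0 | 1 | 0 | 1 | 0
0 | 1 | 1 | 0 | 0
0 | 1 | 1 | 1 | 1
1 | 0 | 0 | 0 | 1
1 | 0 | 0 | 1 | 0
1 | 0 | 1 | 0 | 0
1 | 0 | 1 | 1 | 1
1 | 1 | 0 | 0 | 0
1 | 1 | 0 | 1 | 1
1 | 1 | 1 | 0 | 1
1 | 1 | 1 | 1 | 0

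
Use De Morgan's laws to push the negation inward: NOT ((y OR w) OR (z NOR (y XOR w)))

NOT (y OR w) AND NOT (z NOR (y XOR w))
De Morgan's: NOT(OR of terms) = AND of negations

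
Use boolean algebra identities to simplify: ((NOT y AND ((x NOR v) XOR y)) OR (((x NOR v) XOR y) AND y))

By distribution ((E AND v) OR (E AND NOT v) = E):
= ((x NOR v) XOR y)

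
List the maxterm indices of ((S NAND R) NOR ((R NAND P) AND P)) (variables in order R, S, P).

ΠM(0, 1, 2, 3, 4, 5) = (R OR S OR P) AND (R OR S OR NOT P) AND (R OR NOT S OR P) AND (R OR NOT S OR NOT P) AND (NOT R OR S OR P) AND (NOT R OR S OR NOT P)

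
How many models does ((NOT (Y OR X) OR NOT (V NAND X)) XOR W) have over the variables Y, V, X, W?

Satisfying assignments: (0,0,0,0), (0,0,1,1), (0,1,0,0), (0,1,1,0), (1,0,0,1), (1,0,1,1), (1,1,0,1), (1,1,1,0)
Count: 8 out of 16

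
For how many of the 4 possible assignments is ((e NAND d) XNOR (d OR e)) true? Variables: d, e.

Satisfying assignments: (0,1), (1,0)
Count: 2 out of 4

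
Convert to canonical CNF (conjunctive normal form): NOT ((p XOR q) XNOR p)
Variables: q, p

(q OR p) AND (q OR NOT p)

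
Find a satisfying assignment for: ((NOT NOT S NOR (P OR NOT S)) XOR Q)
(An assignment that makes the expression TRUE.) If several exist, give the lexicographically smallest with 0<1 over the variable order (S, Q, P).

S=0, Q=1, P=0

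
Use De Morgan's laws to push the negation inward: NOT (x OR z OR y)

NOT x AND NOT z AND NOT y
De Morgan's: NOT(OR of terms) = AND of negations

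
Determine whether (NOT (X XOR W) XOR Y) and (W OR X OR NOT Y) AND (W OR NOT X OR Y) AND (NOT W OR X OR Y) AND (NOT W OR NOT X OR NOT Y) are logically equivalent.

Yes, they are equivalent — the two output columns agree on all 8 assignments:
W | X | Y | Expression 1 | Expression 2
---------------------------------------
0 | 0 | 0 | 1 | 1
0 | 0 | 1 | 0 | 0
0 | 1 | 0 | 0 | 0
0 | 1 | 1 | 1 | 1
1 | 0 | 0 | 0 | 0
1 | 0 | 1 | 1 | 1
1 | 1 | 0 | 1 | 1
1 | 1 | 1 | 0 | 0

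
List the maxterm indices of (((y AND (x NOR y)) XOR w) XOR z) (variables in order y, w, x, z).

ΠM(0, 2, 5, 7, 8, 10, 13, 15) = (y OR w OR x OR z) AND (y OR w OR NOT x OR z) AND (y OR NOT w OR x OR NOT z) AND (y OR NOT w OR NOT x OR NOT z) AND (NOT y OR w OR x OR z) AND (NOT y OR w OR NOT x OR z) AND (NOT y OR NOT w OR x OR NOT z) AND (NOT y OR NOT w OR NOT x OR NOT z)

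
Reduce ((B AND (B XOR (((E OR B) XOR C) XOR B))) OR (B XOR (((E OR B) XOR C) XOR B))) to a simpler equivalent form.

By absorption (E OR (E AND v) = E) then XOR self-cancellation ((E XOR v) XOR v = E):
= ((E OR B) XOR C)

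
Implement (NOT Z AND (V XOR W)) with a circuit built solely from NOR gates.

(((Z NOR Z) NOR (Z NOR Z)) NOR (((((V NOR W) NOR (V NOR W)) NOR ((V NOR W) NOR (V NOR W))) NOR ((((V NOR V) NOR (W NOR W)) NOR ((V NOR V) NOR (W NOR W))) NOR (((V NOR V) NOR (W NOR W)) NOR ((V NOR V) NOR (W NOR W))))) NOR ((((V NOR W) NOR (V NOR W)) NOR ((V NOR W) NOR (V NOR W))) NOR ((((V NOR V) NOR (W NOR W)) NOR ((V NOR V) NOR (W NOR W))) NOR (((V NOR V) NOR (W NOR W)) NOR ((V NOR V) NOR (W NOR W)))))))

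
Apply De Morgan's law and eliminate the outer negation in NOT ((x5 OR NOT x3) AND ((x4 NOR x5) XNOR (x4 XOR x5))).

NOT (x5 OR NOT x3) OR NOT ((x4 NOR x5) XNOR (x4 XOR x5))
De Morgan's: NOT(AND of terms) = OR of negations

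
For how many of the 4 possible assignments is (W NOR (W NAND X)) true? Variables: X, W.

No assignment satisfies the expression.
Count: 0 out of 4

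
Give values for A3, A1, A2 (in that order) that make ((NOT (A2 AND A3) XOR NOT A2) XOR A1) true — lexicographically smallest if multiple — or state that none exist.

A3=0, A1=0, A2=1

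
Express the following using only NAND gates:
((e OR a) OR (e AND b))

((((e NAND e) NAND (a NAND a)) NAND ((e NAND e) NAND (a NAND a))) NAND (((e NAND b) NAND (e NAND b)) NAND ((e NAND b) NAND (e NAND b))))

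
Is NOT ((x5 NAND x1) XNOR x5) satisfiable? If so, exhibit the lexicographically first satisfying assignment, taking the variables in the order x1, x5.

x1=0, x5=0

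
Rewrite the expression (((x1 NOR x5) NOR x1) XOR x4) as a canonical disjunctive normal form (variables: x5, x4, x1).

(NOT x5 AND x4 AND NOT x1) OR (NOT x5 AND x4 AND x1) OR (x5 AND NOT x4 AND NOT x1) OR (x5 AND x4 AND x1)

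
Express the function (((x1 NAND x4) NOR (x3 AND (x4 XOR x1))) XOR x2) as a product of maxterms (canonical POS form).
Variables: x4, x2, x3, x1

ΠM(0, 1, 2, 3, 8, 10, 13, 15) = (x4 OR x2 OR x3 OR x1) AND (x4 OR x2 OR x3 OR NOT x1) AND (x4 OR x2 OR NOT x3 OR x1) AND (x4 OR x2 OR NOT x3 OR NOT x1) AND (NOT x4 OR x2 OR x3 OR x1) AND (NOT x4 OR x2 OR NOT x3 OR x1) AND (NOT x4 OR NOT x2 OR x3 OR NOT x1) AND (NOT x4 OR NOT x2 OR NOT x3 OR NOT x1)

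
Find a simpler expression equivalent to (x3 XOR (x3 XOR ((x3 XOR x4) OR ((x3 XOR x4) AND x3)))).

By XOR self-cancellation ((E XOR v) XOR v = E) then absorption (E OR (E AND v) = E):
= (x3 XOR x4)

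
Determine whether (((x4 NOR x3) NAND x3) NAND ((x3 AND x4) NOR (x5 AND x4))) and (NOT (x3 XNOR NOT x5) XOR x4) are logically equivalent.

No. Counterexample: with x3=0, x5=0, x4=0, Expression 1 = 0 but Expression 2 = 1.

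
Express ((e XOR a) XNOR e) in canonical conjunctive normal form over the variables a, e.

(NOT a OR e) AND (NOT a OR NOT e)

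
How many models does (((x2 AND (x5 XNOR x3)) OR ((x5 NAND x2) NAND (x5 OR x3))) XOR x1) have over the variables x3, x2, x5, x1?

Satisfying assignments: (0,0,0,0), (0,0,1,1), (0,1,0,0), (0,1,1,0), (1,0,0,1), (1,0,1,1), (1,1,0,1), (1,1,1,0)
Count: 8 out of 16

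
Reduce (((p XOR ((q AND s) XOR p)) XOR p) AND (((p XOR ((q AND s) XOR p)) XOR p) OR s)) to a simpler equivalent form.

By absorption (E AND (E OR v) = E) then XOR self-cancellation ((E XOR v) XOR v = E):
= ((q AND s) XOR p)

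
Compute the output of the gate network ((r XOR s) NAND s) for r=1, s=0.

Substituting: ((1 XOR 0) NAND 0)
= 1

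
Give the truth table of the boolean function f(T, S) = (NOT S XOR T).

T | S | Output
--------------
0 | 0 | 1
0 | 1 | 0
1 | 0 | 0
1 | 1 | 1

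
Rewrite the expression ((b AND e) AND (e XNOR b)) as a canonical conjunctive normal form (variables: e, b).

(e OR b) AND (e OR NOT b) AND (NOT e OR b)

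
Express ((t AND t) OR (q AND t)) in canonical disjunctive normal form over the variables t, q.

(t AND NOT q) OR (t AND q)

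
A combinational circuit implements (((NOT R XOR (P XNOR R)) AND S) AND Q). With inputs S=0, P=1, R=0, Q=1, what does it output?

Substituting: (((NOT 0 XOR (1 XNOR 0)) AND 0) AND 1)
= 0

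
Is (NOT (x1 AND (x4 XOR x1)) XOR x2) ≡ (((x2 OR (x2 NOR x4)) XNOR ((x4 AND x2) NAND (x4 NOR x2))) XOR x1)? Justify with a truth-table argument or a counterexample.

No. Counterexample: with x2=0, x1=0, x4=1, Expression 1 = 1 but Expression 2 = 0.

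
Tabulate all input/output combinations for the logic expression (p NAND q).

p | q | Output
--------------
0 | 0 | 1
0 | 1 | 1
1 | 0 | 1
1 | 1 | 0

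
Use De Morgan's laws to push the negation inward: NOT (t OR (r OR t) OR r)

NOT t AND NOT (r OR t) AND NOT r
De Morgan's: NOT(OR of terms) = AND of negations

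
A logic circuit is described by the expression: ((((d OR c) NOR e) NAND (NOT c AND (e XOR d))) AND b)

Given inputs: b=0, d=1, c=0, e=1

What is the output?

Substituting: ((((1 OR 0) NOR 1) NAND (NOT 0 AND (1 XOR 1))) AND 0)
= 0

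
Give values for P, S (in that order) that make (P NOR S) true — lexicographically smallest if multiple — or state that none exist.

P=0, S=0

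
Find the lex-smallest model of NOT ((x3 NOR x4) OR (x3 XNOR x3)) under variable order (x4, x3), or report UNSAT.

UNSATISFIABLE - no assignment makes this expression true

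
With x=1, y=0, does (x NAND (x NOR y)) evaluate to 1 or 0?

Substituting: (1 NAND (1 NOR 0))
= 1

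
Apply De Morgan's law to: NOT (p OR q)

NOT p AND NOT q
De Morgan's: NOT(OR of terms) = AND of negations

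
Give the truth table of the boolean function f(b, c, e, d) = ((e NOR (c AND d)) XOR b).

b | c | e | d | Output
----------------------
0 | 0 | 0 | 0 | 1
0 | 0 | 0 | 1 | 1
0 | 0 | 1 | 0 | 0
0 | 0 | 1 | 1 | 0
0 | 1 | 0 | 0 | 1
0 | 1 | 0 | 1 | 0
0 | 1 | 1 | 0 | 0
0 | 1 | 1 | 1 | 0
1 | 0 | 0 | 0 | 0
1 | 0 | 0 | 1 | 0
1 | 0 | 1 | 0 | 1
1 | 0 | 1 | 1 | 1
1 | 1 | 0 | 0 | 0
1 | 1 | 0 | 1 | 1
1 | 1 | 1 | 0 | 1
1 | 1 | 1 | 1 | 1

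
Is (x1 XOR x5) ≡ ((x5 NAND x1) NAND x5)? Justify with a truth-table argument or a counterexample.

No. Counterexample: with x1=0, x5=0, Expression 1 = 0 but Expression 2 = 1.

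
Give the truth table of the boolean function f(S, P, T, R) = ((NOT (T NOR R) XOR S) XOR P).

S | P | T | R | Output
----------------------
0 | 0 | 0 | 0 | 0
0 | 0 | 0 | 1 | 1
0 | 0 | 1 | 0 | 1
0 | 0 | 1 | 1 | 1
0 | 1 | 0 | 0 | 1
0 | 1 | 0 | 1 | 0
0 | 1 | 1 | 0 | 0
0 | 1 | 1 | 1 | 0
1 | 0 | 0 | 0 | 1
1 | 0 | 0 | 1 | 0
1 | 0 | 1 | 0 | 0
1 | 0 | 1 | 1 | 0
1 | 1 | 0 | 0 | 0
1 | 1 | 0 | 1 | 1
1 | 1 | 1 | 0 | 1
1 | 1 | 1 | 1 | 1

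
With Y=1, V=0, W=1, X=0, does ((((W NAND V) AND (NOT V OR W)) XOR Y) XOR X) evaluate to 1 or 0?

Substituting: ((((1 NAND 0) AND (NOT 0 OR 1)) XOR 1) XOR 0)
= 0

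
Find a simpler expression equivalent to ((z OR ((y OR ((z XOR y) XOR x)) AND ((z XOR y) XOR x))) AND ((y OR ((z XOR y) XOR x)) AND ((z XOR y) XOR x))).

By absorption (E AND (E OR v) = E) then absorption (E AND (E OR v) = E):
= ((z XOR y) XOR x)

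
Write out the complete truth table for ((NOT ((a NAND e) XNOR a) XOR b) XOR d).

b | a | d | e | Output
----------------------
0 | 0 | 0 | 0 | 1
0 | 0 | 0 | 1 | 1
0 | 0 | 1 | 0 | 0
0 | 0 | 1 | 1 | 0
0 | 1 | 0 | 0 | 0
0 | 1 | 0 | 1 | 1
0 | 1 | 1 | 0 | 1
0 | 1 | 1 | 1 | 0
1 | 0 | 0 | 0 | 0
1 | 0 | 0 | 1 | 0
1 | 0 | 1 | 0 | 1
1 | 0 | 1 | 1 | 1
1 | 1 | 0 | 0 | 1
1 | 1 | 0 | 1 | 0
1 | 1 | 1 | 0 | 0
1 | 1 | 1 | 1 | 1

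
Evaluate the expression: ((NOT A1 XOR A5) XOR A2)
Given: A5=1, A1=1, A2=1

Substituting: ((NOT 1 XOR 1) XOR 1)
= 0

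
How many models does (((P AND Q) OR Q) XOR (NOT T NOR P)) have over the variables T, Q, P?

Satisfying assignments: (0,1,0), (0,1,1), (1,0,0), (1,1,1)
Count: 4 out of 8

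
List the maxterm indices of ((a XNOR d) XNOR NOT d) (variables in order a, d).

ΠM(2, 3) = (NOT a OR d) AND (NOT a OR NOT d)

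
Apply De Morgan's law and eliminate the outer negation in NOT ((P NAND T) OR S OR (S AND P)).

NOT (P NAND T) AND NOT S AND NOT (S AND P)
De Morgan's: NOT(OR of terms) = AND of negations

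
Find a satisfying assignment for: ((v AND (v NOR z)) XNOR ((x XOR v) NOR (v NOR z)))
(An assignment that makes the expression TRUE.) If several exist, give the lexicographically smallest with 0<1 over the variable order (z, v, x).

z=0, v=0, x=0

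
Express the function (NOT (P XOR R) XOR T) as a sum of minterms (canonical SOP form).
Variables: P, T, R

Σm(0, 3, 5, 6) = (NOT P AND NOT T AND NOT R) OR (NOT P AND T AND R) OR (P AND NOT T AND R) OR (P AND T AND NOT R)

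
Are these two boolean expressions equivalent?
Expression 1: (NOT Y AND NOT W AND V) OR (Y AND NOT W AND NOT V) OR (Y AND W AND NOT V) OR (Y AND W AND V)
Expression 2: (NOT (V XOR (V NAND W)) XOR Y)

Yes, they are equivalent — the two output columns agree on all 8 assignments:
Y | W | V | Expression 1 | Expression 2
---------------------------------------
0 | 0 | 0 | 0 | 0
0 | 0 | 1 | 1 | 1
0 | 1 | 0 | 0 | 0
0 | 1 | 1 | 0 | 0
1 | 0 | 0 | 1 | 1
1 | 0 | 1 | 0 | 0
1 | 1 | 0 | 1 | 1
1 | 1 | 1 | 1 | 1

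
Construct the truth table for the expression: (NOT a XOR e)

e | a | Output
--------------
0 | 0 | 1
0 | 1 | 0
1 | 0 | 0
1 | 1 | 1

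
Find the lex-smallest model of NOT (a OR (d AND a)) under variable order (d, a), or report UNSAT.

d=0, a=0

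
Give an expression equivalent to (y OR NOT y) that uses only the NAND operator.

((y NAND y) NAND ((y NAND y) NAND (y NAND y)))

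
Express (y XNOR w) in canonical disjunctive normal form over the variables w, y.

(NOT w AND NOT y) OR (w AND y)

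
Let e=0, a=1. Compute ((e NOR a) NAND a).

Substituting: ((0 NOR 1) NAND 1)
= 1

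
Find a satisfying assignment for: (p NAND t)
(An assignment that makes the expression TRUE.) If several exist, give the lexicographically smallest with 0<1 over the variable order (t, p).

t=0, p=0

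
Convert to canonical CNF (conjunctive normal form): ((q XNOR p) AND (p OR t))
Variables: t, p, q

(t OR p OR q) AND (t OR p OR NOT q) AND (t OR NOT p OR q) AND (NOT t OR p OR NOT q) AND (NOT t OR NOT p OR q)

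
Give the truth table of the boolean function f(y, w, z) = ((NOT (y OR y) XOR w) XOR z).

y | w | z | Output
------------------
0 | 0 | 0 | 1
0 | 0 | 1 | 0
0 | 1 | 0 | 0
0 | 1 | 1 | 1
1 | 0 | 0 | 0
1 | 0 | 1 | 1
1 | 1 | 0 | 1
1 | 1 | 1 | 0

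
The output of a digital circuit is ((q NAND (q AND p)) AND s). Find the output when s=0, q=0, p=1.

Substituting: ((0 NAND (0 AND 1)) AND 0)
= 0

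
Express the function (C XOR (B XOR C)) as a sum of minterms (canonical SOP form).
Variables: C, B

Σm(1, 3) = (NOT C AND B) OR (C AND B)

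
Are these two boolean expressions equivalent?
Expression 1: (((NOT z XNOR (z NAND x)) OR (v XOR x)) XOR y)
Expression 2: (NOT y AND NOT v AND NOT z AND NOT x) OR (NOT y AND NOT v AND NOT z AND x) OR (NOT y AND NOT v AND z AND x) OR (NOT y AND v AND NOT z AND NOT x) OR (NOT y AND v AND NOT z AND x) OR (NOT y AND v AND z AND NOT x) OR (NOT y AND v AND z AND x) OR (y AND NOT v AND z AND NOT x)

Yes, they are equivalent — the two output columns agree on all 16 assignments:
y | v | z | x | Expression 1 | Expression 2
-------------------------------------------
0 | 0 | 0 | 0 | 1 | 1
0 | 0 | 0 | 1 | 1 | 1
0 | 0 | 1 | 0 | 0 | 0
0 | 0 | 1 | 1 | 1 | 1
0 | 1 | 0 | 0 | 1 | 1
0 | 1 | 0 | 1 | 1 | 1
0 | 1 | 1 | 0 | 1 | 1
0 | 1 | 1 | 1 | 1 | 1
1 | 0 | 0 | 0 | 0 | 0
1 | 0 | 0 | 1 | 0 | 0
1 | 0 | 1 | 0 | 1 | 1
1 | 0 | 1 | 1 | 0 | 0
1 | 1 | 0 | 0 | 0 | 0
1 | 1 | 0 | 1 | 0 | 0
1 | 1 | 1 | 0 | 0 | 0
1 | 1 | 1 | 1 | 0 | 0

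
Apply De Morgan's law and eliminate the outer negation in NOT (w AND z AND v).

NOT w OR NOT z OR NOT v
De Morgan's: NOT(AND of terms) = OR of negations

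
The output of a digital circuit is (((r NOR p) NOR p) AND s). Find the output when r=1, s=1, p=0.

Substituting: (((1 NOR 0) NOR 0) AND 1)
= 1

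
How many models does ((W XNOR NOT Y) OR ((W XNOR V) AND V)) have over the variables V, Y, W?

Satisfying assignments: (0,0,1), (0,1,0), (1,0,1), (1,1,0), (1,1,1)
Count: 5 out of 8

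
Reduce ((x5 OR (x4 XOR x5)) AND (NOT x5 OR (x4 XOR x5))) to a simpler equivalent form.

By distribution ((E OR v) AND (E OR NOT v) = E):
= (x4 XOR x5)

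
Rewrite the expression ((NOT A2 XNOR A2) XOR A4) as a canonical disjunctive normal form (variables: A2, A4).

(NOT A2 AND A4) OR (A2 AND A4)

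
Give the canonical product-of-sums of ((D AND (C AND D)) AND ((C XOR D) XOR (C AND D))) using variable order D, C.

ΠM(0, 1, 2) = (D OR C) AND (D OR NOT C) AND (NOT D OR C)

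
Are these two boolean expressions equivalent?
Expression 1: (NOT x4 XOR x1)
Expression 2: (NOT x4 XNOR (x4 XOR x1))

No. Counterexample: with x1=0, x4=0, Expression 1 = 1 but Expression 2 = 0.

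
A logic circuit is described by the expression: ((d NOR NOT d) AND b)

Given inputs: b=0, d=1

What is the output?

Substituting: ((1 NOR NOT 1) AND 0)
= 0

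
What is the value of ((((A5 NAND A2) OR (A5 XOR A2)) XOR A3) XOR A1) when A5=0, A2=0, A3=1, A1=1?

Substituting: ((((0 NAND 0) OR (0 XOR 0)) XOR 1) XOR 1)
= 1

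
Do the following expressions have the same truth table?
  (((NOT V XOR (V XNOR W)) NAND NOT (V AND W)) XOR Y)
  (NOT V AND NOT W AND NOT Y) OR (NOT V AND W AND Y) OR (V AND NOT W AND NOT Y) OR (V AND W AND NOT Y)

Yes, they are equivalent — the two output columns agree on all 8 assignments:
V | W | Y | Expression 1 | Expression 2
---------------------------------------
0 | 0 | 0 | 1 | 1
0 | 0 | 1 | 0 | 0
0 | 1 | 0 | 0 | 0
0 | 1 | 1 | 1 | 1
1 | 0 | 0 | 1 | 1
1 | 0 | 1 | 0 | 0
1 | 1 | 0 | 1 | 1
1 | 1 | 1 | 0 | 0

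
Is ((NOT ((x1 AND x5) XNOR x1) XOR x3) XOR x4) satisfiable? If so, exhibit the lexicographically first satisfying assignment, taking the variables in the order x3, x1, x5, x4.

x3=0, x1=0, x5=0, x4=1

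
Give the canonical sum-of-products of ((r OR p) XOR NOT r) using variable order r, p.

Σm(0, 2, 3) = (NOT r AND NOT p) OR (r AND NOT p) OR (r AND p)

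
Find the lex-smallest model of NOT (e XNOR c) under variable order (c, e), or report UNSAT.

c=0, e=1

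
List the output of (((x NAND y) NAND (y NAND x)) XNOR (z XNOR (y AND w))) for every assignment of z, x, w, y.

z | x | w | y | Output
----------------------
0 | 0 | 0 | 0 | 0
0 | 0 | 0 | 1 | 0
0 | 0 | 1 | 0 | 0
0 | 0 | 1 | 1 | 1
0 | 1 | 0 | 0 | 0
0 | 1 | 0 | 1 | 1
0 | 1 | 1 | 0 | 0
0 | 1 | 1 | 1 | 0
1 | 0 | 0 | 0 | 1
1 | 0 | 0 | 1 | 1
1 | 0 | 1 | 0 | 1
1 | 0 | 1 | 1 | 0
1 | 1 | 0 | 0 | 1
1 | 1 | 0 | 1 | 0
1 | 1 | 1 | 0 | 1
1 | 1 | 1 | 1 | 1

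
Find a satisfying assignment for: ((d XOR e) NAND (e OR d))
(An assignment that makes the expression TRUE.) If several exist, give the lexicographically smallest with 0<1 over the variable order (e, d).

e=0, d=0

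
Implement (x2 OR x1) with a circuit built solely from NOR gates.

((x2 NOR x1) NOR (x2 NOR x1))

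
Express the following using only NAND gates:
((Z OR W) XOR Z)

((((Z NAND Z) NAND (W NAND W)) NAND (((Z NAND Z) NAND (W NAND W)) NAND Z)) NAND (Z NAND (((Z NAND Z) NAND (W NAND W)) NAND Z)))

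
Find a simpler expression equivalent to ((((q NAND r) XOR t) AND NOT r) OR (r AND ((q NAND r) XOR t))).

By distribution ((E AND v) OR (E AND NOT v) = E):
= ((q NAND r) XOR t)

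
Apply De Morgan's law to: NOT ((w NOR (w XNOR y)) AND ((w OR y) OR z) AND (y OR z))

NOT (w NOR (w XNOR y)) OR NOT ((w OR y) OR z) OR NOT (y OR z)
De Morgan's: NOT(AND of terms) = OR of negations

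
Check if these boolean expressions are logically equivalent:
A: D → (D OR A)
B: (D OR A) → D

No, Converse is not equivalent to original (counterexample: A=1, D=0)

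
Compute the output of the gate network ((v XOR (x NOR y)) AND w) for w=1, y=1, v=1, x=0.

Substituting: ((1 XOR (0 NOR 1)) AND 1)
= 1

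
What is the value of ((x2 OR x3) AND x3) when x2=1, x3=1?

Substituting: ((1 OR 1) AND 1)
= 1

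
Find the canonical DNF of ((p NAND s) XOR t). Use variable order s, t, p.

(NOT s AND NOT t AND NOT p) OR (NOT s AND NOT t AND p) OR (s AND NOT t AND NOT p) OR (s AND t AND p)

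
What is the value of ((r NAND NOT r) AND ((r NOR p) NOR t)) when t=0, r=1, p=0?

Substituting: ((1 NAND NOT 1) AND ((1 NOR 0) NOR 0))
= 1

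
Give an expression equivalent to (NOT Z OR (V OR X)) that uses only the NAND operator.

(((Z NAND Z) NAND (Z NAND Z)) NAND (((V NAND V) NAND (X NAND X)) NAND ((V NAND V) NAND (X NAND X))))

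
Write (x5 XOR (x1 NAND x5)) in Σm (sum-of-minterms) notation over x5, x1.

Σm(0, 1, 3) = (NOT x5 AND NOT x1) OR (NOT x5 AND x1) OR (x5 AND x1)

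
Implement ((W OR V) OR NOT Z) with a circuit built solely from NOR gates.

((((W NOR V) NOR (W NOR V)) NOR (Z NOR Z)) NOR (((W NOR V) NOR (W NOR V)) NOR (Z NOR Z)))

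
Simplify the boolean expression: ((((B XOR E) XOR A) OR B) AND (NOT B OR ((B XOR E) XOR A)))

By distribution ((E OR v) AND (E OR NOT v) = E):
= ((B XOR E) XOR A)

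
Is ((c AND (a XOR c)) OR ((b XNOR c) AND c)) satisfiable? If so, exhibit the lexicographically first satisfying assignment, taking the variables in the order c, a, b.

c=1, a=0, b=0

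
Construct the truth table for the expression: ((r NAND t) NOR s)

r | t | s | Output
------------------
0 | 0 | 0 | 0
0 | 0 | 1 | 0
0 | 1 | 0 | 0
0 | 1 | 1 | 0
1 | 0 | 0 | 0
1 | 0 | 1 | 0
1 | 1 | 0 | 1
1 | 1 | 1 | 0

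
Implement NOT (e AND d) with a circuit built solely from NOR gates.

(((e NOR e) NOR (d NOR d)) NOR ((e NOR e) NOR (d NOR d)))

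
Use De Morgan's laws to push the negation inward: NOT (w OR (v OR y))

NOT w AND NOT (v OR y)
De Morgan's: NOT(OR of terms) = AND of negations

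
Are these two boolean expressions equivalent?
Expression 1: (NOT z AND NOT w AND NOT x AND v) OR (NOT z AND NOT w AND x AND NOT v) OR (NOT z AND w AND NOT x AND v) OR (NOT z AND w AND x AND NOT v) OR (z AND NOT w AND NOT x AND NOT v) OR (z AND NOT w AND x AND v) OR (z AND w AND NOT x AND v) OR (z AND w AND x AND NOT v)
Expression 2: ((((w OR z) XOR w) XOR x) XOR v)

Yes, they are equivalent — the two output columns agree on all 16 assignments:
z | w | x | v | Expression 1 | Expression 2
-------------------------------------------
0 | 0 | 0 | 0 | 0 | 0
0 | 0 | 0 | 1 | 1 | 1
0 | 0 | 1 | 0 | 1 | 1
0 | 0 | 1 | 1 | 0 | 0
0 | 1 | 0 | 0 | 0 | 0
0 | 1 | 0 | 1 | 1 | 1
0 | 1 | 1 | 0 | 1 | 1
0 | 1 | 1 | 1 | 0 | 0
1 | 0 | 0 | 0 | 1 | 1
1 | 0 | 0 | 1 | 0 | 0
1 | 0 | 1 | 0 | 0 | 0
1 | 0 | 1 | 1 | 1 | 1
1 | 1 | 0 | 0 | 0 | 0
1 | 1 | 0 | 1 | 1 | 1
1 | 1 | 1 | 0 | 1 | 1
1 | 1 | 1 | 1 | 0 | 0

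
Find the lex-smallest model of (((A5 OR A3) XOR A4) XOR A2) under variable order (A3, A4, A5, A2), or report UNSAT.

A3=0, A4=0, A5=0, A2=1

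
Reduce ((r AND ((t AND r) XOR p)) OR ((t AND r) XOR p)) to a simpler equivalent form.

By absorption (E OR (E AND v) = E):
= ((t AND r) XOR p)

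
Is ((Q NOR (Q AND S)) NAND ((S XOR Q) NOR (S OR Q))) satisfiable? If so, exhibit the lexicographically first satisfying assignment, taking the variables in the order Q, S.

Q=0, S=1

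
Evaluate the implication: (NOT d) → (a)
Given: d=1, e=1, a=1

Antecedent (NOT d) = 0; consequent (a) = 1.
0 → 1 = 1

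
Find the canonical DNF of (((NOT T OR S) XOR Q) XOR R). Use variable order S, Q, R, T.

(NOT S AND NOT Q AND NOT R AND NOT T) OR (NOT S AND NOT Q AND R AND T) OR (NOT S AND Q AND NOT R AND T) OR (NOT S AND Q AND R AND NOT T) OR (S AND NOT Q AND NOT R AND NOT T) OR (S AND NOT Q AND NOT R AND T) OR (S AND Q AND R AND NOT T) OR (S AND Q AND R AND T)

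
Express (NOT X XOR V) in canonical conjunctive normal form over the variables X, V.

(X OR NOT V) AND (NOT X OR V)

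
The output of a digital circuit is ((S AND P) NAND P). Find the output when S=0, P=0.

Substituting: ((0 AND 0) NAND 0)
= 1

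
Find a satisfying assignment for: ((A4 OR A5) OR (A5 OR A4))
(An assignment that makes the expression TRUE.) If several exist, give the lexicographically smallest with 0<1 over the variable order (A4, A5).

A4=0, A5=1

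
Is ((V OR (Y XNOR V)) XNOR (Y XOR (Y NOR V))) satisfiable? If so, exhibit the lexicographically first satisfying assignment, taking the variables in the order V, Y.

V=0, Y=0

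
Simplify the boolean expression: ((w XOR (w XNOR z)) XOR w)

By XOR self-cancellation ((E XOR v) XOR v = E):
= (w XNOR z)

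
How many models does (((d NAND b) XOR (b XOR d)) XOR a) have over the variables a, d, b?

Satisfying assignments: (0,0,0), (1,0,1), (1,1,0), (1,1,1)
Count: 4 out of 8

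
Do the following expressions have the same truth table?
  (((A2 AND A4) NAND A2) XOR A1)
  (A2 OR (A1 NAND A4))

No. Counterexample: with A4=0, A1=1, A2=0, Expression 1 = 0 but Expression 2 = 1.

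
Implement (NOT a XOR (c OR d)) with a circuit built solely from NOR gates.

(((((a NOR a) NOR ((c NOR d) NOR (c NOR d))) NOR ((a NOR a) NOR ((c NOR d) NOR (c NOR d)))) NOR (((a NOR a) NOR ((c NOR d) NOR (c NOR d))) NOR ((a NOR a) NOR ((c NOR d) NOR (c NOR d))))) NOR (((((a NOR a) NOR (a NOR a)) NOR (((c NOR d) NOR (c NOR d)) NOR ((c NOR d) NOR (c NOR d)))) NOR (((a NOR a) NOR (a NOR a)) NOR (((c NOR d) NOR (c NOR d)) NOR ((c NOR d) NOR (c NOR d))))) NOR ((((a NOR a) NOR (a NOR a)) NOR (((c NOR d) NOR (c NOR d)) NOR ((c NOR d) NOR (c NOR d)))) NOR (((a NOR a) NOR (a NOR a)) NOR (((c NOR d) NOR (c NOR d)) NOR ((c NOR d) NOR (c NOR d)))))))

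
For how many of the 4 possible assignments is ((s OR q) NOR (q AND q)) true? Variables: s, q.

Satisfying assignments: (0,0)
Count: 1 out of 4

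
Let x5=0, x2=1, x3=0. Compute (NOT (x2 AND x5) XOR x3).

Substituting: (NOT (1 AND 0) XOR 0)
= 1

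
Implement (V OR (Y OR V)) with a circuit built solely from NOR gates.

((V NOR ((Y NOR V) NOR (Y NOR V))) NOR (V NOR ((Y NOR V) NOR (Y NOR V))))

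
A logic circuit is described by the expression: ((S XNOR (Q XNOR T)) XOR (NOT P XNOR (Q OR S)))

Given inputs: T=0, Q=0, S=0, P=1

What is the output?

Substituting: ((0 XNOR (0 XNOR 0)) XOR (NOT 1 XNOR (0 OR 0)))
= 1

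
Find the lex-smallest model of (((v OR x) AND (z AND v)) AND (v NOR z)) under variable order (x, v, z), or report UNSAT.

UNSATISFIABLE - no assignment makes this expression true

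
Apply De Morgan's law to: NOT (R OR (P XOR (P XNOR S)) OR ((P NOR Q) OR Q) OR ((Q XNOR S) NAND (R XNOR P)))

NOT R AND NOT (P XOR (P XNOR S)) AND NOT ((P NOR Q) OR Q) AND NOT ((Q XNOR S) NAND (R XNOR P))
De Morgan's: NOT(OR of terms) = AND of negations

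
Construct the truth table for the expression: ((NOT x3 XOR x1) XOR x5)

x1 | x3 | x5 | Output
---------------------
0 | 0 | 0 | 1
0 | 0 | 1 | 0
0 | 1 | 0 | 0
0 | 1 | 1 | 1
1 | 0 | 0 | 0
1 | 0 | 1 | 1
1 | 1 | 0 | 1
1 | 1 | 1 | 0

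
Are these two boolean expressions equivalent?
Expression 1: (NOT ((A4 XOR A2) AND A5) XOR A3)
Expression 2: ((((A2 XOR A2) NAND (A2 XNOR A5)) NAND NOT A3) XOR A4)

No. Counterexample: with A3=0, A4=0, A5=0, A2=0, Expression 1 = 1 but Expression 2 = 0.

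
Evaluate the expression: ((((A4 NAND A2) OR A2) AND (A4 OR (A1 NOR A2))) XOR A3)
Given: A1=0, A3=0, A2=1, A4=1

Substituting: ((((1 NAND 1) OR 1) AND (1 OR (0 NOR 1))) XOR 0)
= 1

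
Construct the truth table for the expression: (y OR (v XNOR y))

y | v | Output
--------------
0 | 0 | 1
0 | 1 | 0
1 | 0 | 1
1 | 1 | 1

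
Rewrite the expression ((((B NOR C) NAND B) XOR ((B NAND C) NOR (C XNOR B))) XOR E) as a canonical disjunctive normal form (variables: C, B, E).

(NOT C AND NOT B AND NOT E) OR (NOT C AND B AND NOT E) OR (C AND NOT B AND NOT E) OR (C AND B AND NOT E)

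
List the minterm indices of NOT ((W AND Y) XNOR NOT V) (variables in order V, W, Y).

Σm(0, 1, 2, 7) = (NOT V AND NOT W AND NOT Y) OR (NOT V AND NOT W AND Y) OR (NOT V AND W AND NOT Y) OR (V AND W AND Y)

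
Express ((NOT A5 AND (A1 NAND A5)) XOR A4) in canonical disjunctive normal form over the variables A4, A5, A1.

(NOT A4 AND NOT A5 AND NOT A1) OR (NOT A4 AND NOT A5 AND A1) OR (A4 AND A5 AND NOT A1) OR (A4 AND A5 AND A1)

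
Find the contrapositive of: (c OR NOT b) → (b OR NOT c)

Contrapositive: NOT (b OR NOT c) → NOT (c OR NOT b)
Note: A statement and its contrapositive are logically equivalent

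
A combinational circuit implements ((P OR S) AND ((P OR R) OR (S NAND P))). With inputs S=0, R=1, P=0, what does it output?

Substituting: ((0 OR 0) AND ((0 OR 1) OR (0 NAND 0)))
= 0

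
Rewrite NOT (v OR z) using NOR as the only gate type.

(((v NOR z) NOR (v NOR z)) NOR ((v NOR z) NOR (v NOR z)))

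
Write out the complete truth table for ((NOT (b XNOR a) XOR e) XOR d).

b | e | d | a | Output
----------------------
0 | 0 | 0 | 0 | 0
0 | 0 | 0 | 1 | 1
0 | 0 | 1 | 0 | 1
0 | 0 | 1 | 1 | 0
0 | 1 | 0 | 0 | 1
0 | 1 | 0 | 1 | 0
0 | 1 | 1 | 0 | 0
0 | 1 | 1 | 1 | 1
1 | 0 | 0 | 0 | 1
1 | 0 | 0 | 1 | 0
1 | 0 | 1 | 0 | 0
1 | 0 | 1 | 1 | 1
1 | 1 | 0 | 0 | 0
1 | 1 | 0 | 1 | 1
1 | 1 | 1 | 0 | 1
1 | 1 | 1 | 1 | 0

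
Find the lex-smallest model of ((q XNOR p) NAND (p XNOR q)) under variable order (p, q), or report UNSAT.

p=0, q=1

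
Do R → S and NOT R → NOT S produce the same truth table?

No, Inverse is not equivalent to original (counterexample: R=0, S=1)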